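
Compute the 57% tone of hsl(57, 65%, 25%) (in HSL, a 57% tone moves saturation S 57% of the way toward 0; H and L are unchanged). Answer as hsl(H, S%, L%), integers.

S moves 57% from 65 toward 0: 65 − 37.05 = 27.95 → 28.
H and L are unchanged.

hsl(57, 28%, 25%)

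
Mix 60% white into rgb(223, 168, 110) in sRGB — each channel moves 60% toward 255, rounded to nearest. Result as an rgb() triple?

Lerp each channel 60% toward 255:
  R: 223 + 0.6×(255−223) = 223 + 19.2 = 242.2 → 242
  G: 168 + 0.6×(255−168) = 168 + 52.2 = 220.2 → 220
  B: 110 + 87 = 197 → 197

rgb(242, 220, 197)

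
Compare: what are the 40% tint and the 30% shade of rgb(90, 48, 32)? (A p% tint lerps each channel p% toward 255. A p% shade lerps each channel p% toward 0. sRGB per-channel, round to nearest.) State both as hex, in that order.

40% tint:
  R: 90 + 66 = 156 → 156
  G: 48 + 82.8 = 130.8 → 131
  B: 32 + 89.2 = 121.2 → 121
  → #9C8379
30% shade:
  R: 90 + 0.3×(0−90) = 90 − 27 = 63 → 63
  G: 48 + 0.3×(0−48) = 48 − 14.4 = 33.6 → 34
  B: 32 + 0.3×(0−32) = 32 − 9.6 = 22.4 → 22
  → #3F2216

#9C8379, #3F2216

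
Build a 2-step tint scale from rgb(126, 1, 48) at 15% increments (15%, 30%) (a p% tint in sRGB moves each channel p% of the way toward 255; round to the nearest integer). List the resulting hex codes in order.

15%: (126 + 19.35 = 145.35→145, 1 + 38.1 = 39.1→39, 48 + 31.05 = 79.05→79) → #91274f
30%: (126 + 38.7 = 164.7→165, 1 + 76.2 = 77.2→77, 48 + 62.1 = 110.1→110) → #a54d6e

#91274f, #a54d6e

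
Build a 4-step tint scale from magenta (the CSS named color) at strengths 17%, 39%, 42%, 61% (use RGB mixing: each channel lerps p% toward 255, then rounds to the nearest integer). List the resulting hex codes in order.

CSS magenta is rgb(255, 0, 255).
17%: (255→255, 0 + 43.35 = 43.35→43, 255→255) → #FF2BFF
39%: (255→255, 0 + 99.45 = 99.45→99, 255→255) → #FF63FF
42%: (255→255, 0 + 107.1 = 107.1→107, 255→255) → #FF6BFF
61%: (255→255, 0 + 155.55 = 155.55→156, 255→255) → #FF9CFF

#FF2BFF, #FF63FF, #FF6BFF, #FF9CFF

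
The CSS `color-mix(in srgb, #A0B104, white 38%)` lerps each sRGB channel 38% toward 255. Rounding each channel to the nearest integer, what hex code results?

#C4CF63

#A0B104 is rgb(160, 177, 4).
Lerp each channel 38% toward 255:
  R: 160 + 0.38×(255−160) = 160 + 36.1 = 196.1 → 196
  G: 177 + 29.64 = 206.64 → 207
  B: 4 + 95.38 = 99.38 → 99
rgb(196, 207, 99) = #C4CF63.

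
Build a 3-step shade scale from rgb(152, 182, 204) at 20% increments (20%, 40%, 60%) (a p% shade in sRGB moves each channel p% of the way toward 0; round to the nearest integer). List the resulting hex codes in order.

#7a92a3, #5b6d7a, #3d4952

20%: (152 − 30.4 = 121.6→122, 182 − 36.4 = 145.6→146, 204 − 40.8 = 163.2→163) → #7a92a3
40%: (152 − 60.8 = 91.2→91, 182 − 72.8 = 109.2→109, 204 − 81.6 = 122.4→122) → #5b6d7a
60%: (152 − 91.2 = 60.8→61, 182 − 109.2 = 72.8→73, 204 − 122.4 = 81.6→82) → #3d4952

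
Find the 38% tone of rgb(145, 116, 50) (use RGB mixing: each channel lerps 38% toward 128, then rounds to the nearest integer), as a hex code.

#8B7950

A 38% tone moves each channel 38% toward 128:
  R: 145 − 6.46 = 138.54 → 139
  G: 116 + 0.38×(128−116) = 116 + 4.56 = 120.56 → 121
  B: 50 + 29.64 = 79.64 → 80
rgb(139, 121, 80) = #8B7950.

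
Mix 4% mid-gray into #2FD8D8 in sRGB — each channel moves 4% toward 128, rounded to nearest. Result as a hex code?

#2FD8D8 is rgb(47, 216, 216).
Lerp each channel 4% toward 128:
  R: 47 + 3.24 = 50.24 → 50
  G: 216 − 3.52 = 212.48 → 212
  B: 216 + 0.04×(128−216) = 216 − 3.52 = 212.48 → 212
rgb(50, 212, 212) = #32D4D4.

#32D4D4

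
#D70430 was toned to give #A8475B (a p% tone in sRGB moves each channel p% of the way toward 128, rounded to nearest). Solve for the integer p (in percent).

54%

#D70430 is rgb(215, 4, 48); #A8475B is rgb(168, 71, 91).
On the G channel (widest range): 71 ≈ 4 + (p/100)(128 − 4), so p ≈ 100×(71 − 4)/(128 − 4) = 6700/124 = 54.03.
p = 54 reproduces all three channels after rounding.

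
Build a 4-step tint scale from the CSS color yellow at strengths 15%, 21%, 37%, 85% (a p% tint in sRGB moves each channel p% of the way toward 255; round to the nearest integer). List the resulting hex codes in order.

#ffff26, #ffff36, #ffff5e, #ffffd9

CSS yellow is rgb(255, 255, 0).
15%: (255→255, 255→255, 0 + 38.25 = 38.25→38) → #ffff26
21%: (255→255, 255→255, 0 + 53.55 = 53.55→54) → #ffff36
37%: (255→255, 255→255, 0 + 94.35 = 94.35→94) → #ffff5e
85%: (255→255, 255→255, 0 + 216.75 = 216.75→217) → #ffffd9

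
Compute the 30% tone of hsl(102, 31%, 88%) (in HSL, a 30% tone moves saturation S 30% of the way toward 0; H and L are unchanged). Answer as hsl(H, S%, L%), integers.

S moves 30% from 31 toward 0: 31 − 9.3 = 21.7 → 22.
H and L are unchanged.

hsl(102, 22%, 88%)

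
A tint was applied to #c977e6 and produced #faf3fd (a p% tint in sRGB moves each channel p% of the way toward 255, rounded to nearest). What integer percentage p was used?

#c977e6 is rgb(201, 119, 230); #faf3fd is rgb(250, 243, 253).
On the G channel (widest range): 243 ≈ 119 + (p/100)(255 − 119), so p ≈ 100×(243 − 119)/(255 − 119) = 12400/136 = 91.18.
p = 91 reproduces all three channels after rounding.

91%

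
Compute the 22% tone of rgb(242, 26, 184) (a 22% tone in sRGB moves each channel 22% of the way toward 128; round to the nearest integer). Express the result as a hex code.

#D930AC

Lerp each channel 22% toward 128:
  R: 242 − 25.08 = 216.92 → 217
  G: 26 + 0.22×(128−26) = 26 + 22.44 = 48.44 → 48
  B: 184 − 12.32 = 171.68 → 172
rgb(217, 48, 172) = #D930AC.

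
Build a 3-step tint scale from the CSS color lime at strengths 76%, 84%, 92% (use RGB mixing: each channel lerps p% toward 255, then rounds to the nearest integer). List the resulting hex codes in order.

#C2FFC2, #D6FFD6, #EBFFEB

CSS lime is rgb(0, 255, 0).
76%: (0 + 193.8 = 193.8→194, 255→255, 0 + 193.8 = 193.8→194) → #C2FFC2
84%: (0 + 214.2 = 214.2→214, 255→255, 0 + 214.2 = 214.2→214) → #D6FFD6
92%: (0 + 234.6 = 234.6→235, 255→255, 0 + 234.6 = 234.6→235) → #EBFFEB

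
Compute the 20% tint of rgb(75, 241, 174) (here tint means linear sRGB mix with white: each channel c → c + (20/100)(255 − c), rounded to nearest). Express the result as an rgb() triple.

Per channel, c → c + 0.2(255 − c):
  R: 75 + 0.2×(255−75) = 75 + 36 = 111 → 111
  G: 241 + 2.8 = 243.8 → 244
  B: 174 + 16.2 = 190.2 → 190

rgb(111, 244, 190)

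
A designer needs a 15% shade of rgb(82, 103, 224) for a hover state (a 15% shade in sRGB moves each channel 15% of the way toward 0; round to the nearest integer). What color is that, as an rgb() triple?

rgb(70, 88, 190)

A 15% shade moves each channel 15% toward 0:
  R: 82 − 12.3 = 69.7 → 70
  G: 103 + 0.15×(0−103) = 103 − 15.45 = 87.55 → 88
  B: 224 + 0.15×(0−224) = 224 − 33.6 = 190.4 → 190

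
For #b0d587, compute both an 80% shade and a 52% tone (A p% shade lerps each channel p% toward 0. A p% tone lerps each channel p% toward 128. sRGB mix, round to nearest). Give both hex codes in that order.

#232b1b, #97a983

#b0d587 is rgb(176, 213, 135).
80% shade:
  R: 176 − 140.8 = 35.2 → 35
  G: 213 − 170.4 = 42.6 → 43
  B: 135 + 0.8×(0−135) = 135 − 108 = 27 → 27
  → #232b1b
52% tone:
  R: 176 + 0.52×(128−176) = 176 − 24.96 = 151.04 → 151
  G: 213 + 0.52×(128−213) = 213 − 44.2 = 168.8 → 169
  B: 135 − 3.64 = 131.36 → 131
  → #97a983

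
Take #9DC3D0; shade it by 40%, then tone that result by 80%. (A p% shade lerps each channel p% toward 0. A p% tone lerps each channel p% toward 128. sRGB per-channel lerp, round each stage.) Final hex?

#797E7F

#9DC3D0 is rgb(157, 195, 208).
Per channel, c → c + 0.4(0 − c):
  R: 157 − 62.8 = 94.2 → 94
  G: 195 + 0.4×(0−195) = 195 − 78 = 117 → 117
  B: 208 + 0.4×(0−208) = 208 − 83.2 = 124.8 → 125
After the shade: rgb(94, 117, 125) = #5E757D.
Lerp each channel 80% toward 128:
  R: 94 + 0.8×(128−94) = 94 + 27.2 = 121.2 → 121
  G: 117 + 8.8 = 125.8 → 126
  B: 125 + 2.4 = 127.4 → 127
rgb(121, 126, 127) = #797E7F.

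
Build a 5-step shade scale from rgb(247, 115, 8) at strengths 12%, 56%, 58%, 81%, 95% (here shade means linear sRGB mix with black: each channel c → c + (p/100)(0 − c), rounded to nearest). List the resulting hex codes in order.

#d96507, #6d3304, #683003, #2f1602, #0c0600

12%: (247 − 29.64 = 217.36→217, 115 − 13.8 = 101.2→101, 8 − 0.96 = 7.04→7) → #d96507
56%: (247 − 138.32 = 108.68→109, 115 − 64.4 = 50.6→51, 8 − 4.48 = 3.52→4) → #6d3304
58%: (247 − 143.26 = 103.74→104, 115 − 66.7 = 48.3→48, 8 − 4.64 = 3.36→3) → #683003
81%: (247 − 200.07 = 46.93→47, 115 − 93.15 = 21.85→22, 8 − 6.48 = 1.52→2) → #2f1602
95%: (247 − 234.65 = 12.35→12, 115 − 109.25 = 5.75→6, 8 − 7.6 = 0.4→0) → #0c0600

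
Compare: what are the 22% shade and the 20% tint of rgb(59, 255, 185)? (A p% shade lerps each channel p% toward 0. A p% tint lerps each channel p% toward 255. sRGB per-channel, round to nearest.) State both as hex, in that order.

#2EC790, #62FFC7

22% shade:
  R: 59 + 0.22×(0−59) = 59 − 12.98 = 46.02 → 46
  G: 255 + 0.22×(0−255) = 255 − 56.1 = 198.9 → 199
  B: 185 + 0.22×(0−185) = 185 − 40.7 = 144.3 → 144
  → #2EC790
20% tint:
  R: 59 + 39.2 = 98.2 → 98
  G: 255 + 0.2×(255−255) = 255 + 0 = 255 → 255
  B: 185 + 14 = 199 → 199
  → #62FFC7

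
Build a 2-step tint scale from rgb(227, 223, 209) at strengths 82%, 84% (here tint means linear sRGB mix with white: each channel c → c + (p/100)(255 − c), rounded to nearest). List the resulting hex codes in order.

#faf9f7, #fbfaf8

82%: (227 + 22.96 = 249.96→250, 223 + 26.24 = 249.24→249, 209 + 37.72 = 246.72→247) → #faf9f7
84%: (227 + 23.52 = 250.52→251, 223 + 26.88 = 249.88→250, 209 + 38.64 = 247.64→248) → #fbfaf8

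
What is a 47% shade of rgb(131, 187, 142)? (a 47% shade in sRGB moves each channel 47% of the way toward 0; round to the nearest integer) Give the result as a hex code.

A 47% shade moves each channel 47% toward 0:
  R: 131 + 0.47×(0−131) = 131 − 61.57 = 69.43 → 69
  G: 187 + 0.47×(0−187) = 187 − 87.89 = 99.11 → 99
  B: 142 − 66.74 = 75.26 → 75
rgb(69, 99, 75) = #45634b.

#45634b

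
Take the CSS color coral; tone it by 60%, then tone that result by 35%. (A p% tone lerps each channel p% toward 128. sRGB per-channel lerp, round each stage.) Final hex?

#A18074

CSS coral is rgb(255, 127, 80).
Lerp each channel 60% toward 128:
  R: 255 + 0.6×(128−255) = 255 − 76.2 = 178.8 → 179
  G: 127 + 0.6 = 127.6 → 128
  B: 80 + 0.6×(128−80) = 80 + 28.8 = 108.8 → 109
After the tone: rgb(179, 128, 109) = #B3806D.
Lerp each channel 35% toward 128:
  R: 179 − 17.85 = 161.15 → 161
  G: 128 + 0.35×(128−128) = 128 + 0 = 128 → 128
  B: 109 + 0.35×(128−109) = 109 + 6.65 = 115.65 → 116
rgb(161, 128, 116) = #A18074.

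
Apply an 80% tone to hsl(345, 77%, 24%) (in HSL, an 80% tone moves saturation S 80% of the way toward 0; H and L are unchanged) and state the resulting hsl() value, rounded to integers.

hsl(345, 15%, 24%)

S moves 80% from 77 toward 0: 77 − 61.6 = 15.4 → 15.
H and L are unchanged.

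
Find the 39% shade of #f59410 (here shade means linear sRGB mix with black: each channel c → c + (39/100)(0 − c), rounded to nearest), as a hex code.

#955a0a

#f59410 is rgb(245, 148, 16).
Lerp each channel 39% toward 0:
  R: 245 − 95.55 = 149.45 → 149
  G: 148 + 0.39×(0−148) = 148 − 57.72 = 90.28 → 90
  B: 16 + 0.39×(0−16) = 16 − 6.24 = 9.76 → 10
rgb(149, 90, 10) = #955a0a.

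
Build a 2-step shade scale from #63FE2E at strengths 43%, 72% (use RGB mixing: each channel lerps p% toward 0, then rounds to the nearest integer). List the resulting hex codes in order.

#38911A, #1C470D

#63FE2E is rgb(99, 254, 46).
43%: (99 − 42.57 = 56.43→56, 254 − 109.22 = 144.78→145, 46 − 19.78 = 26.22→26) → #38911A
72%: (99 − 71.28 = 27.72→28, 254 − 182.88 = 71.12→71, 46 − 33.12 = 12.88→13) → #1C470D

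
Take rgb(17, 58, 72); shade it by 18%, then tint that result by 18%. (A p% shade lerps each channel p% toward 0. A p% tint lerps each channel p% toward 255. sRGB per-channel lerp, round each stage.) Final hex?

#39555E

Per channel, c → c + 0.18(0 − c):
  R: 17 − 3.06 = 13.94 → 14
  G: 58 − 10.44 = 47.56 → 48
  B: 72 − 12.96 = 59.04 → 59
After the shade: rgb(14, 48, 59) = #0E303B.
An 18% tint moves each channel 18% toward 255:
  R: 14 + 43.38 = 57.38 → 57
  G: 48 + 0.18×(255−48) = 48 + 37.26 = 85.26 → 85
  B: 59 + 35.28 = 94.28 → 94
rgb(57, 85, 94) = #39555E.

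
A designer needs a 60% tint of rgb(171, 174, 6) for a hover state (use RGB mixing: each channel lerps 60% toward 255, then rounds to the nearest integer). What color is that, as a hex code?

#DDDF9B

A 60% tint moves each channel 60% toward 255:
  R: 171 + 0.6×(255−171) = 171 + 50.4 = 221.4 → 221
  G: 174 + 48.6 = 222.6 → 223
  B: 6 + 0.6×(255−6) = 6 + 149.4 = 155.4 → 155
rgb(221, 223, 155) = #DDDF9B.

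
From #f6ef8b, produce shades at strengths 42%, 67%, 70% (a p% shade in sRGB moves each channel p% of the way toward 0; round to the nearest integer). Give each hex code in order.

#f6ef8b is rgb(246, 239, 139).
42%: (246 − 103.32 = 142.68→143, 239 − 100.38 = 138.62→139, 139 − 58.38 = 80.62→81) → #8f8b51
67%: (246 − 164.82 = 81.18→81, 239 − 160.13 = 78.87→79, 139 − 93.13 = 45.87→46) → #514f2e
70%: (246 − 172.2 = 73.8→74, 239 − 167.3 = 71.7→72, 139 − 97.3 = 41.7→42) → #4a482a

#8f8b51, #514f2e, #4a482a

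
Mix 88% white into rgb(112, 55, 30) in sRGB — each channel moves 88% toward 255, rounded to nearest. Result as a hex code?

#EEE7E4

Lerp each channel 88% toward 255:
  R: 112 + 125.84 = 237.84 → 238
  G: 55 + 176 = 231 → 231
  B: 30 + 198 = 228 → 228
rgb(238, 231, 228) = #EEE7E4.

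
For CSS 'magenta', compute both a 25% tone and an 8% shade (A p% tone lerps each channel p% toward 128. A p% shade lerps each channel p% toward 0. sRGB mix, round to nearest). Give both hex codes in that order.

#DF20DF, #EB00EB

CSS magenta is rgb(255, 0, 255).
25% tone:
  R: 255 + 0.25×(128−255) = 255 − 31.75 = 223.25 → 223
  G: 0 + 32 = 32 → 32
  B: 255 + 0.25×(128−255) = 255 − 31.75 = 223.25 → 223
  → #DF20DF
8% shade:
  R: 255 − 20.4 = 234.6 → 235
  G: 0 + 0.08×(0−0) = 0 + 0 = 0 → 0
  B: 255 − 20.4 = 234.6 → 235
  → #EB00EB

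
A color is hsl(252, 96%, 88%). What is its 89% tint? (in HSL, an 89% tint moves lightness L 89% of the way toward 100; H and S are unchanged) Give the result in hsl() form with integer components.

hsl(252, 96%, 99%)

L moves 89% from 88 toward 100: 88 + 10.68 = 98.68 → 99.
H and S are unchanged.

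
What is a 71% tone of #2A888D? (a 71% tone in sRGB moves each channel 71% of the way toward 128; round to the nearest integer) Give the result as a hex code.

#2A888D is rgb(42, 136, 141).
Per channel, c → c + 0.71(128 − c):
  R: 42 + 61.06 = 103.06 → 103
  G: 136 + 0.71×(128−136) = 136 − 5.68 = 130.32 → 130
  B: 141 − 9.23 = 131.77 → 132
rgb(103, 130, 132) = #678284.

#678284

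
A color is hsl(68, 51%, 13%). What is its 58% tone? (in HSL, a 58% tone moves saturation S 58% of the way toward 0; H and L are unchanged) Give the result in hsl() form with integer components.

S moves 58% from 51 toward 0: 51 − 29.58 = 21.42 → 21.
H and L are unchanged.

hsl(68, 21%, 13%)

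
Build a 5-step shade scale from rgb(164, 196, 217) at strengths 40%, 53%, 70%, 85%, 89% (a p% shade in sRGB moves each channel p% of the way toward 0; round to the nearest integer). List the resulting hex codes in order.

#627682, #4D5C66, #313B41, #191D21, #121618

40%: (164 − 65.6 = 98.4→98, 196 − 78.4 = 117.6→118, 217 − 86.8 = 130.2→130) → #627682
53%: (164 − 86.92 = 77.08→77, 196 − 103.88 = 92.12→92, 217 − 115.01 = 101.99→102) → #4D5C66
70%: (164 − 114.8 = 49.2→49, 196 − 137.2 = 58.8→59, 217 − 151.9 = 65.1→65) → #313B41
85%: (164 − 139.4 = 24.6→25, 196 − 166.6 = 29.4→29, 217 − 184.45 = 32.55→33) → #191D21
89%: (164 − 145.96 = 18.04→18, 196 − 174.44 = 21.56→22, 217 − 193.13 = 23.87→24) → #121618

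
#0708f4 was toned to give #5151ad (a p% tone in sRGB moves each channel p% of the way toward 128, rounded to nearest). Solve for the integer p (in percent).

#0708f4 is rgb(7, 8, 244); #5151ad is rgb(81, 81, 173).
On the R channel (widest range): 81 ≈ 7 + (p/100)(128 − 7), so p ≈ 100×(81 − 7)/(128 − 7) = 7400/121 = 61.16.
p = 61 reproduces all three channels after rounding.

61%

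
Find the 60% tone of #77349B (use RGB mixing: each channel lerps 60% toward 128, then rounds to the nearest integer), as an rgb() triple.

rgb(124, 98, 139)

#77349B is rgb(119, 52, 155).
A 60% tone moves each channel 60% toward 128:
  R: 119 + 5.4 = 124.4 → 124
  G: 52 + 0.6×(128−52) = 52 + 45.6 = 97.6 → 98
  B: 155 + 0.6×(128−155) = 155 − 16.2 = 138.8 → 139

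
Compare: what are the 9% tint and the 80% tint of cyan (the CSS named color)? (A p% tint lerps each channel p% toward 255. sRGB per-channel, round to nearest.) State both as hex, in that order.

#17FFFF, #CCFFFF

CSS cyan is rgb(0, 255, 255).
9% tint:
  R: 0 + 22.95 = 22.95 → 23
  G: 255 + 0.09×(255−255) = 255 + 0 = 255 → 255
  B: 255 + 0.09×(255−255) = 255 + 0 = 255 → 255
  → #17FFFF
80% tint:
  R: 0 + 0.8×(255−0) = 0 + 204 = 204 → 204
  G: 255 + 0 = 255 → 255
  B: 255 + 0.8×(255−255) = 255 + 0 = 255 → 255
  → #CCFFFF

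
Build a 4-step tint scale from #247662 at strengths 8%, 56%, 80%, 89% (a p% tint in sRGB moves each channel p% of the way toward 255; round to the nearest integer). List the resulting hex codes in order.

#36816F, #9FC3BA, #D3E4E0, #E7F0EE

#247662 is rgb(36, 118, 98).
8%: (36 + 17.52 = 53.52→54, 118 + 10.96 = 128.96→129, 98 + 12.56 = 110.56→111) → #36816F
56%: (36 + 122.64 = 158.64→159, 118 + 76.72 = 194.72→195, 98 + 87.92 = 185.92→186) → #9FC3BA
80%: (36 + 175.2 = 211.2→211, 118 + 109.6 = 227.6→228, 98 + 125.6 = 223.6→224) → #D3E4E0
89%: (36 + 194.91 = 230.91→231, 118 + 121.93 = 239.93→240, 98 + 139.73 = 237.73→238) → #E7F0EE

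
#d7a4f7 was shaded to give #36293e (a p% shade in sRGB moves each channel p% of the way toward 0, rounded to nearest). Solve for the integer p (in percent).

75%

#d7a4f7 is rgb(215, 164, 247); #36293e is rgb(54, 41, 62).
On the B channel (widest range): 62 ≈ 247 + (p/100)(0 − 247), so p ≈ 100×(62 − 247)/(0 − 247) = -18500/-247 = 74.90.
p = 75 reproduces all three channels after rounding.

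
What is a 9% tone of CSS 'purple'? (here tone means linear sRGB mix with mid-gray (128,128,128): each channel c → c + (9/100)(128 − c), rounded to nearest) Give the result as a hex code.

CSS purple is rgb(128, 0, 128).
Lerp each channel 9% toward 128:
  R: 128 + 0.09×(128−128) = 128 + 0 = 128 → 128
  G: 0 + 0.09×(128−0) = 0 + 11.52 = 11.52 → 12
  B: 128 + 0 = 128 → 128
rgb(128, 12, 128) = #800c80.

#800c80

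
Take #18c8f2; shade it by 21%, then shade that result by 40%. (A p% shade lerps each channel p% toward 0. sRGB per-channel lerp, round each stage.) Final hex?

#0b5f73

#18c8f2 is rgb(24, 200, 242).
Lerp each channel 21% toward 0:
  R: 24 + 0.21×(0−24) = 24 − 5.04 = 18.96 → 19
  G: 200 + 0.21×(0−200) = 200 − 42 = 158 → 158
  B: 242 − 50.82 = 191.18 → 191
After the shade: rgb(19, 158, 191) = #139ebf.
Lerp each channel 40% toward 0:
  R: 19 + 0.4×(0−19) = 19 − 7.6 = 11.4 → 11
  G: 158 + 0.4×(0−158) = 158 − 63.2 = 94.8 → 95
  B: 191 + 0.4×(0−191) = 191 − 76.4 = 114.6 → 115
rgb(11, 95, 115) = #0b5f73.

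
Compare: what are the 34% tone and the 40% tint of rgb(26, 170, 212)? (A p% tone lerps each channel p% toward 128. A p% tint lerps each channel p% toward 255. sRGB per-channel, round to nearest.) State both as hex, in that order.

34% tone:
  R: 26 + 34.68 = 60.68 → 61
  G: 170 − 14.28 = 155.72 → 156
  B: 212 + 0.34×(128−212) = 212 − 28.56 = 183.44 → 183
  → #3D9CB7
40% tint:
  R: 26 + 0.4×(255−26) = 26 + 91.6 = 117.6 → 118
  G: 170 + 34 = 204 → 204
  B: 212 + 0.4×(255−212) = 212 + 17.2 = 229.2 → 229
  → #76CCE5

#3D9CB7, #76CCE5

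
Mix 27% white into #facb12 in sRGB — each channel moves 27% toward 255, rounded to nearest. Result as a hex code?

#facb12 is rgb(250, 203, 18).
A 27% tint moves each channel 27% toward 255:
  R: 250 + 0.27×(255−250) = 250 + 1.35 = 251.35 → 251
  G: 203 + 14.04 = 217.04 → 217
  B: 18 + 63.99 = 81.99 → 82
rgb(251, 217, 82) = #fbd952.

#fbd952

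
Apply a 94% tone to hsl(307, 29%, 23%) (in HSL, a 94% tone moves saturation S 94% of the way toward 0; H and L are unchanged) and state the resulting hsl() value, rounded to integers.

S moves 94% from 29 toward 0: 29 − 27.26 = 1.74 → 2.
H and L are unchanged.

hsl(307, 2%, 23%)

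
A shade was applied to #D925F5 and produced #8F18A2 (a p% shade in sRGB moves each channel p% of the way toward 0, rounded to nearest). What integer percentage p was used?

#D925F5 is rgb(217, 37, 245); #8F18A2 is rgb(143, 24, 162).
On the B channel (widest range): 162 ≈ 245 + (p/100)(0 − 245), so p ≈ 100×(162 − 245)/(0 − 245) = -8300/-245 = 33.88.
p = 34 reproduces all three channels after rounding.

34%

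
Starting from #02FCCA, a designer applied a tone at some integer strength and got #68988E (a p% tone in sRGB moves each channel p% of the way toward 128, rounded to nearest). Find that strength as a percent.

#02FCCA is rgb(2, 252, 202); #68988E is rgb(104, 152, 142).
On the R channel (widest range): 104 ≈ 2 + (p/100)(128 − 2), so p ≈ 100×(104 − 2)/(128 − 2) = 10200/126 = 80.95.
p = 81 reproduces all three channels after rounding.

81%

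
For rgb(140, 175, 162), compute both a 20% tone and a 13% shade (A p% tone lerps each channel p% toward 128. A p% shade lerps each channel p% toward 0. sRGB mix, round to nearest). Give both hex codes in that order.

#8AA69B, #7A988D

20% tone:
  R: 140 + 0.2×(128−140) = 140 − 2.4 = 137.6 → 138
  G: 175 − 9.4 = 165.6 → 166
  B: 162 − 6.8 = 155.2 → 155
  → #8AA69B
13% shade:
  R: 140 + 0.13×(0−140) = 140 − 18.2 = 121.8 → 122
  G: 175 + 0.13×(0−175) = 175 − 22.75 = 152.25 → 152
  B: 162 − 21.06 = 140.94 → 141
  → #7A988D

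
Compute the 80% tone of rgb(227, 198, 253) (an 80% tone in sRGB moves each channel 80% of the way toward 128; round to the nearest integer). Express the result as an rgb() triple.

An 80% tone moves each channel 80% toward 128:
  R: 227 − 79.2 = 147.8 → 148
  G: 198 + 0.8×(128−198) = 198 − 56 = 142 → 142
  B: 253 + 0.8×(128−253) = 253 − 100 = 153 → 153

rgb(148, 142, 153)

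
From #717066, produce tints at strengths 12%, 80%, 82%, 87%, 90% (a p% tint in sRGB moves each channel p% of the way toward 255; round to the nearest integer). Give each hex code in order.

#717066 is rgb(113, 112, 102).
12%: (113 + 17.04 = 130.04→130, 112 + 17.16 = 129.16→129, 102 + 18.36 = 120.36→120) → #828178
80%: (113 + 113.6 = 226.6→227, 112 + 114.4 = 226.4→226, 102 + 122.4 = 224.4→224) → #E3E2E0
82%: (113 + 116.44 = 229.44→229, 112 + 117.26 = 229.26→229, 102 + 125.46 = 227.46→227) → #E5E5E3
87%: (113 + 123.54 = 236.54→237, 112 + 124.41 = 236.41→236, 102 + 133.11 = 235.11→235) → #EDECEB
90%: (113 + 127.8 = 240.8→241, 112 + 128.7 = 240.7→241, 102 + 137.7 = 239.7→240) → #F1F1F0

#828178, #E3E2E0, #E5E5E3, #EDECEB, #F1F1F0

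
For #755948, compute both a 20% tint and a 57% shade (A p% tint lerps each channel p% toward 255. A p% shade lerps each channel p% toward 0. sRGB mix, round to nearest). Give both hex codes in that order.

#917A6D, #32261F

#755948 is rgb(117, 89, 72).
20% tint:
  R: 117 + 0.2×(255−117) = 117 + 27.6 = 144.6 → 145
  G: 89 + 0.2×(255−89) = 89 + 33.2 = 122.2 → 122
  B: 72 + 0.2×(255−72) = 72 + 36.6 = 108.6 → 109
  → #917A6D
57% shade:
  R: 117 − 66.69 = 50.31 → 50
  G: 89 + 0.57×(0−89) = 89 − 50.73 = 38.27 → 38
  B: 72 + 0.57×(0−72) = 72 − 41.04 = 30.96 → 31
  → #32261F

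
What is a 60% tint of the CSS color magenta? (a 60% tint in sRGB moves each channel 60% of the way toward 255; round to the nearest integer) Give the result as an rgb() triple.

rgb(255, 153, 255)

CSS magenta is rgb(255, 0, 255).
Lerp each channel 60% toward 255:
  R: 255 + 0.6×(255−255) = 255 + 0 = 255 → 255
  G: 0 + 0.6×(255−0) = 0 + 153 = 153 → 153
  B: 255 + 0.6×(255−255) = 255 + 0 = 255 → 255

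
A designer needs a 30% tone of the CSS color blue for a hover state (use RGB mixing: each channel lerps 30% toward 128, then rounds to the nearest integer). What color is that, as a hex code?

#2626d9

CSS blue is rgb(0, 0, 255).
Per channel, c → c + 0.3(128 − c):
  R: 0 + 38.4 = 38.4 → 38
  G: 0 + 0.3×(128−0) = 0 + 38.4 = 38.4 → 38
  B: 255 − 38.1 = 216.9 → 217
rgb(38, 38, 217) = #2626d9.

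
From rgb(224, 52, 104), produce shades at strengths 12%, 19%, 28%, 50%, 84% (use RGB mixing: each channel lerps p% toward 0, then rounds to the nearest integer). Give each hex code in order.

12%: (224 − 26.88 = 197.12→197, 52 − 6.24 = 45.76→46, 104 − 12.48 = 91.52→92) → #C52E5C
19%: (224 − 42.56 = 181.44→181, 52 − 9.88 = 42.12→42, 104 − 19.76 = 84.24→84) → #B52A54
28%: (224 − 62.72 = 161.28→161, 52 − 14.56 = 37.44→37, 104 − 29.12 = 74.88→75) → #A1254B
50%: (224 − 112 = 112→112, 52 − 26 = 26→26, 104 − 52 = 52→52) → #701A34
84%: (224 − 188.16 = 35.84→36, 52 − 43.68 = 8.32→8, 104 − 87.36 = 16.64→17) → #240811

#C52E5C, #B52A54, #A1254B, #701A34, #240811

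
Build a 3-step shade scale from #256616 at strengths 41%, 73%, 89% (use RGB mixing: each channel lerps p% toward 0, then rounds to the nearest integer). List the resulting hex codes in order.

#163C0D, #0A1C06, #040B02

#256616 is rgb(37, 102, 22).
41%: (37 − 15.17 = 21.83→22, 102 − 41.82 = 60.18→60, 22 − 9.02 = 12.98→13) → #163C0D
73%: (37 − 27.01 = 9.99→10, 102 − 74.46 = 27.54→28, 22 − 16.06 = 5.94→6) → #0A1C06
89%: (37 − 32.93 = 4.07→4, 102 − 90.78 = 11.22→11, 22 − 19.58 = 2.42→2) → #040B02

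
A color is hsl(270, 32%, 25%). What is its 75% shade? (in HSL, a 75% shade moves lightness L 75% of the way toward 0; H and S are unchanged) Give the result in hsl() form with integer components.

hsl(270, 32%, 6%)

L moves 75% from 25 toward 0: 25 − 18.75 = 6.25 → 6.
H and S are unchanged.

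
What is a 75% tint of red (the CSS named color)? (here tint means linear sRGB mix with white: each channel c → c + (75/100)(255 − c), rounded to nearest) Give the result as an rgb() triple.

CSS red is rgb(255, 0, 0).
Lerp each channel 75% toward 255:
  R: 255 + 0.75×(255−255) = 255 + 0 = 255 → 255
  G: 0 + 0.75×(255−0) = 0 + 191.25 = 191.25 → 191
  B: 0 + 0.75×(255−0) = 0 + 191.25 = 191.25 → 191

rgb(255, 191, 191)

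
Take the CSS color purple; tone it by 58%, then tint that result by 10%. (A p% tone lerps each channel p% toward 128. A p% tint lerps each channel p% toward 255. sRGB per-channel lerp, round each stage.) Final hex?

CSS purple is rgb(128, 0, 128).
Lerp each channel 58% toward 128:
  R: 128 + 0.58×(128−128) = 128 + 0 = 128 → 128
  G: 0 + 0.58×(128−0) = 0 + 74.24 = 74.24 → 74
  B: 128 + 0.58×(128−128) = 128 + 0 = 128 → 128
After the tone: rgb(128, 74, 128) = #804A80.
A 10% tint moves each channel 10% toward 255:
  R: 128 + 12.7 = 140.7 → 141
  G: 74 + 0.1×(255−74) = 74 + 18.1 = 92.1 → 92
  B: 128 + 0.1×(255−128) = 128 + 12.7 = 140.7 → 141
rgb(141, 92, 141) = #8D5C8D.

#8D5C8D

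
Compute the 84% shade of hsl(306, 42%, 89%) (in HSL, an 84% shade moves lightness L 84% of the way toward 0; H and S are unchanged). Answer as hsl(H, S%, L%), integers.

L moves 84% from 89 toward 0: 89 − 74.76 = 14.24 → 14.
H and S are unchanged.

hsl(306, 42%, 14%)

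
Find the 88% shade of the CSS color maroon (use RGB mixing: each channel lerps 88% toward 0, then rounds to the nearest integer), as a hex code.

CSS maroon is rgb(128, 0, 0).
An 88% shade moves each channel 88% toward 0:
  R: 128 + 0.88×(0−128) = 128 − 112.64 = 15.36 → 15
  G: 0 + 0 = 0 → 0
  B: 0 + 0 = 0 → 0
rgb(15, 0, 0) = #0f0000.

#0f0000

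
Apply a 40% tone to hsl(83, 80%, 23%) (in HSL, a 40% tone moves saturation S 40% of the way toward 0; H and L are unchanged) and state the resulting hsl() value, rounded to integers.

S moves 40% from 80 toward 0: 80 − 32 = 48 → 48.
H and L are unchanged.

hsl(83, 48%, 23%)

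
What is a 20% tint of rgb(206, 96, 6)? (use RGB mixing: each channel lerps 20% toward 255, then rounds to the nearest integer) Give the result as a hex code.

A 20% tint moves each channel 20% toward 255:
  R: 206 + 9.8 = 215.8 → 216
  G: 96 + 31.8 = 127.8 → 128
  B: 6 + 0.2×(255−6) = 6 + 49.8 = 55.8 → 56
rgb(216, 128, 56) = #d88038.

#d88038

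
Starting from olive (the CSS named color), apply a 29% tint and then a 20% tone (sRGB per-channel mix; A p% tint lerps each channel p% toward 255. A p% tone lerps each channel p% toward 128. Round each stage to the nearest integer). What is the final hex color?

#9e9e55

CSS olive is rgb(128, 128, 0).
Lerp each channel 29% toward 255:
  R: 128 + 0.29×(255−128) = 128 + 36.83 = 164.83 → 165
  G: 128 + 0.29×(255−128) = 128 + 36.83 = 164.83 → 165
  B: 0 + 0.29×(255−0) = 0 + 73.95 = 73.95 → 74
After the tint: rgb(165, 165, 74) = #a5a54a.
Per channel, c → c + 0.2(128 − c):
  R: 165 + 0.2×(128−165) = 165 − 7.4 = 157.6 → 158
  G: 165 + 0.2×(128−165) = 165 − 7.4 = 157.6 → 158
  B: 74 + 10.8 = 84.8 → 85
rgb(158, 158, 85) = #9e9e55.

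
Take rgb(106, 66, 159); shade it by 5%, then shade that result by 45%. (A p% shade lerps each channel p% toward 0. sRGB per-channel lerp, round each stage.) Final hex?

#382353

A 5% shade moves each channel 5% toward 0:
  R: 106 − 5.3 = 100.7 → 101
  G: 66 + 0.05×(0−66) = 66 − 3.3 = 62.7 → 63
  B: 159 − 7.95 = 151.05 → 151
After the shade: rgb(101, 63, 151) = #653f97.
Lerp each channel 45% toward 0:
  R: 101 + 0.45×(0−101) = 101 − 45.45 = 55.55 → 56
  G: 63 + 0.45×(0−63) = 63 − 28.35 = 34.65 → 35
  B: 151 + 0.45×(0−151) = 151 − 67.95 = 83.05 → 83
rgb(56, 35, 83) = #382353.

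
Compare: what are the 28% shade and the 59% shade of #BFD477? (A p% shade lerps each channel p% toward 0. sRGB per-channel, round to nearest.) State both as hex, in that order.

#8A9956, #4E5731

#BFD477 is rgb(191, 212, 119).
28% shade:
  R: 191 − 53.48 = 137.52 → 138
  G: 212 + 0.28×(0−212) = 212 − 59.36 = 152.64 → 153
  B: 119 − 33.32 = 85.68 → 86
  → #8A9956
59% shade:
  R: 191 − 112.69 = 78.31 → 78
  G: 212 + 0.59×(0−212) = 212 − 125.08 = 86.92 → 87
  B: 119 + 0.59×(0−119) = 119 − 70.21 = 48.79 → 49
  → #4E5731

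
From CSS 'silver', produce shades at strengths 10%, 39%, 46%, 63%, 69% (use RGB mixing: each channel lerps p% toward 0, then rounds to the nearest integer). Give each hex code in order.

#adadad, #757575, #686868, #474747, #3c3c3c

CSS silver is rgb(192, 192, 192).
10%: (192 − 19.2 = 172.8→173, 192 − 19.2 = 172.8→173, 192 − 19.2 = 172.8→173) → #adadad
39%: (192 − 74.88 = 117.12→117, 192 − 74.88 = 117.12→117, 192 − 74.88 = 117.12→117) → #757575
46%: (192 − 88.32 = 103.68→104, 192 − 88.32 = 103.68→104, 192 − 88.32 = 103.68→104) → #686868
63%: (192 − 120.96 = 71.04→71, 192 − 120.96 = 71.04→71, 192 − 120.96 = 71.04→71) → #474747
69%: (192 − 132.48 = 59.52→60, 192 − 132.48 = 59.52→60, 192 − 132.48 = 59.52→60) → #3c3c3c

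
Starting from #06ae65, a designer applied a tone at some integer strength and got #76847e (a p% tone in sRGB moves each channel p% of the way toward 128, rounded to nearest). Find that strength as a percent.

#06ae65 is rgb(6, 174, 101); #76847e is rgb(118, 132, 126).
On the R channel (widest range): 118 ≈ 6 + (p/100)(128 − 6), so p ≈ 100×(118 − 6)/(128 − 6) = 11200/122 = 91.80.
p = 92 reproduces all three channels after rounding.

92%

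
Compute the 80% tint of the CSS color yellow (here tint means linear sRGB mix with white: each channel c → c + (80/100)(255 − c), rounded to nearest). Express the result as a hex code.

CSS yellow is rgb(255, 255, 0).
An 80% tint moves each channel 80% toward 255:
  R: 255 + 0.8×(255−255) = 255 + 0 = 255 → 255
  G: 255 + 0.8×(255−255) = 255 + 0 = 255 → 255
  B: 0 + 0.8×(255−0) = 0 + 204 = 204 → 204
rgb(255, 255, 204) = #FFFFCC.

#FFFFCC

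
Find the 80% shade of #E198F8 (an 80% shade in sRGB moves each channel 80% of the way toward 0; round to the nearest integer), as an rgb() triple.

rgb(45, 30, 50)

#E198F8 is rgb(225, 152, 248).
An 80% shade moves each channel 80% toward 0:
  R: 225 + 0.8×(0−225) = 225 − 180 = 45 → 45
  G: 152 + 0.8×(0−152) = 152 − 121.6 = 30.4 → 30
  B: 248 − 198.4 = 49.6 → 50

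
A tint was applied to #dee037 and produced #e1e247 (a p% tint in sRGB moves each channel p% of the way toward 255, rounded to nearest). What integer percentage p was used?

#dee037 is rgb(222, 224, 55); #e1e247 is rgb(225, 226, 71).
On the B channel (widest range): 71 ≈ 55 + (p/100)(255 − 55), so p ≈ 100×(71 − 55)/(255 − 55) = 1600/200 = 8.00.
p = 8 reproduces all three channels after rounding.

8%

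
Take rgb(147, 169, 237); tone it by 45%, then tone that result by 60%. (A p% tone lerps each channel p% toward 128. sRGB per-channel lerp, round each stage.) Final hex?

#848998

A 45% tone moves each channel 45% toward 128:
  R: 147 − 8.55 = 138.45 → 138
  G: 169 − 18.45 = 150.55 → 151
  B: 237 − 49.05 = 187.95 → 188
After the tone: rgb(138, 151, 188) = #8A97BC.
A 60% tone moves each channel 60% toward 128:
  R: 138 − 6 = 132 → 132
  G: 151 + 0.6×(128−151) = 151 − 13.8 = 137.2 → 137
  B: 188 + 0.6×(128−188) = 188 − 36 = 152 → 152
rgb(132, 137, 152) = #848998.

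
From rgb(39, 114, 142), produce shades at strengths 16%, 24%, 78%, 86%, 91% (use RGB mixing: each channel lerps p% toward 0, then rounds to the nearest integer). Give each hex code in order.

16%: (39 − 6.24 = 32.76→33, 114 − 18.24 = 95.76→96, 142 − 22.72 = 119.28→119) → #216077
24%: (39 − 9.36 = 29.64→30, 114 − 27.36 = 86.64→87, 142 − 34.08 = 107.92→108) → #1E576C
78%: (39 − 30.42 = 8.58→9, 114 − 88.92 = 25.08→25, 142 − 110.76 = 31.24→31) → #09191F
86%: (39 − 33.54 = 5.46→5, 114 − 98.04 = 15.96→16, 142 − 122.12 = 19.88→20) → #051014
91%: (39 − 35.49 = 3.51→4, 114 − 103.74 = 10.26→10, 142 − 129.22 = 12.78→13) → #040A0D

#216077, #1E576C, #09191F, #051014, #040A0D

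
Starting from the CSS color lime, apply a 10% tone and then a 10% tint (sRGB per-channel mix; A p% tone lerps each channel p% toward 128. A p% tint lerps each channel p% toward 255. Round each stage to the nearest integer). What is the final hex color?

#25f325

CSS lime is rgb(0, 255, 0).
Lerp each channel 10% toward 128:
  R: 0 + 12.8 = 12.8 → 13
  G: 255 + 0.1×(128−255) = 255 − 12.7 = 242.3 → 242
  B: 0 + 12.8 = 12.8 → 13
After the tone: rgb(13, 242, 13) = #0df20d.
A 10% tint moves each channel 10% toward 255:
  R: 13 + 0.1×(255−13) = 13 + 24.2 = 37.2 → 37
  G: 242 + 0.1×(255−242) = 242 + 1.3 = 243.3 → 243
  B: 13 + 0.1×(255−13) = 13 + 24.2 = 37.2 → 37
rgb(37, 243, 37) = #25f325.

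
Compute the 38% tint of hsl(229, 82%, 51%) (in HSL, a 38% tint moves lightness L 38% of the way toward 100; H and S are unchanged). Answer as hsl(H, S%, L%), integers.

L moves 38% from 51 toward 100: 51 + 18.62 = 69.62 → 70.
H and S are unchanged.

hsl(229, 82%, 70%)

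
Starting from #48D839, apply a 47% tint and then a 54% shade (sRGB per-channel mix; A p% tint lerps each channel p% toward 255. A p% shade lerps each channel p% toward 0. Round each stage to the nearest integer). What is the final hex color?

#48D839 is rgb(72, 216, 57).
A 47% tint moves each channel 47% toward 255:
  R: 72 + 86.01 = 158.01 → 158
  G: 216 + 0.47×(255−216) = 216 + 18.33 = 234.33 → 234
  B: 57 + 93.06 = 150.06 → 150
After the tint: rgb(158, 234, 150) = #9EEA96.
Lerp each channel 54% toward 0:
  R: 158 + 0.54×(0−158) = 158 − 85.32 = 72.68 → 73
  G: 234 − 126.36 = 107.64 → 108
  B: 150 + 0.54×(0−150) = 150 − 81 = 69 → 69
rgb(73, 108, 69) = #496C45.

#496C45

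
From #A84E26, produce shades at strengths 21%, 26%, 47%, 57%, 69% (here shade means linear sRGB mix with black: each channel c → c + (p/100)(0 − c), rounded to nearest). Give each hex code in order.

#A84E26 is rgb(168, 78, 38).
21%: (168 − 35.28 = 132.72→133, 78 − 16.38 = 61.62→62, 38 − 7.98 = 30.02→30) → #853E1E
26%: (168 − 43.68 = 124.32→124, 78 − 20.28 = 57.72→58, 38 − 9.88 = 28.12→28) → #7C3A1C
47%: (168 − 78.96 = 89.04→89, 78 − 36.66 = 41.34→41, 38 − 17.86 = 20.14→20) → #592914
57%: (168 − 95.76 = 72.24→72, 78 − 44.46 = 33.54→34, 38 − 21.66 = 16.34→16) → #482210
69%: (168 − 115.92 = 52.08→52, 78 − 53.82 = 24.18→24, 38 − 26.22 = 11.78→12) → #34180C

#853E1E, #7C3A1C, #592914, #482210, #34180C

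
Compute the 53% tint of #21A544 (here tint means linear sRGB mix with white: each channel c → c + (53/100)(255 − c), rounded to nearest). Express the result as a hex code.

#21A544 is rgb(33, 165, 68).
Lerp each channel 53% toward 255:
  R: 33 + 0.53×(255−33) = 33 + 117.66 = 150.66 → 151
  G: 165 + 0.53×(255−165) = 165 + 47.7 = 212.7 → 213
  B: 68 + 99.11 = 167.11 → 167
rgb(151, 213, 167) = #97D5A7.

#97D5A7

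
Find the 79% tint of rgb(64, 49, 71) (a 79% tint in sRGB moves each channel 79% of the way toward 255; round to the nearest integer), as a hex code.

#d7d4d8

A 79% tint moves each channel 79% toward 255:
  R: 64 + 0.79×(255−64) = 64 + 150.89 = 214.89 → 215
  G: 49 + 0.79×(255−49) = 49 + 162.74 = 211.74 → 212
  B: 71 + 145.36 = 216.36 → 216
rgb(215, 212, 216) = #d7d4d8.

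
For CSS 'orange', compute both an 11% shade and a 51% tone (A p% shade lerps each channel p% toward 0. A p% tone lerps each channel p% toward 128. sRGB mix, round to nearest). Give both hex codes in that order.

#e39300, #be9241

CSS orange is rgb(255, 165, 0).
11% shade:
  R: 255 + 0.11×(0−255) = 255 − 28.05 = 226.95 → 227
  G: 165 + 0.11×(0−165) = 165 − 18.15 = 146.85 → 147
  B: 0 + 0.11×(0−0) = 0 + 0 = 0 → 0
  → #e39300
51% tone:
  R: 255 + 0.51×(128−255) = 255 − 64.77 = 190.23 → 190
  G: 165 + 0.51×(128−165) = 165 − 18.87 = 146.13 → 146
  B: 0 + 65.28 = 65.28 → 65
  → #be9241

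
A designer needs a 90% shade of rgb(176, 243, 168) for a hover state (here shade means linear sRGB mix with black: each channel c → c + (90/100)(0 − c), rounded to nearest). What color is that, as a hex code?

#121811

Per channel, c → c + 0.9(0 − c):
  R: 176 + 0.9×(0−176) = 176 − 158.4 = 17.6 → 18
  G: 243 + 0.9×(0−243) = 243 − 218.7 = 24.3 → 24
  B: 168 − 151.2 = 16.8 → 17
rgb(18, 24, 17) = #121811.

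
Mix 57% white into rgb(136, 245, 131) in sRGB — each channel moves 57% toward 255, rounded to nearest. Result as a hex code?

#CCFBCA

Per channel, c → c + 0.57(255 − c):
  R: 136 + 0.57×(255−136) = 136 + 67.83 = 203.83 → 204
  G: 245 + 0.57×(255−245) = 245 + 5.7 = 250.7 → 251
  B: 131 + 0.57×(255−131) = 131 + 70.68 = 201.68 → 202
rgb(204, 251, 202) = #CCFBCA.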